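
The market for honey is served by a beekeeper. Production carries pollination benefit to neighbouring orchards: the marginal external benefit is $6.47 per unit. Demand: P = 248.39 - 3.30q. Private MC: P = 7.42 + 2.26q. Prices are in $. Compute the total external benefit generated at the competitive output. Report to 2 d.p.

Market equilibrium (private): 7.42 + 2.26q = 248.39 - 3.30q → q_m = 43.3399.
Total external benefit = MEB × q_m = 6.47 × 43.3399 = 280.4092.

$280.41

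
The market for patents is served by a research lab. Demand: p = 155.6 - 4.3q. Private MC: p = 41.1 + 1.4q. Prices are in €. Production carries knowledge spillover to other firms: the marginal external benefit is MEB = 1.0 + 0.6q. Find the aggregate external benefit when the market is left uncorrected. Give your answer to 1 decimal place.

Market equilibrium (private): 41.1 + 1.4q = 155.6 - 4.3q → q_m = 20.0877.
Total external benefit = ∫₀^{q_m} (1.0 + 0.6q) dq = 1.0×20.0877 + ½×0.6×20.0877² = 141.1424.

€141.1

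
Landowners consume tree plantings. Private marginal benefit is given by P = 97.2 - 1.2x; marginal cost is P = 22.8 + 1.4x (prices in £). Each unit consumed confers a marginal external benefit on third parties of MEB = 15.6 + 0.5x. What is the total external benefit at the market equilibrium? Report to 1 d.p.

Market equilibrium (private): 22.8 + 1.4x = 97.2 - 1.2x → x_m = 28.6154.
Total external benefit = ∫₀^{x_m} (15.6 + 0.5x) dx = 15.6×28.6154 + ½×0.5×28.6154² = 651.1105.

£651.1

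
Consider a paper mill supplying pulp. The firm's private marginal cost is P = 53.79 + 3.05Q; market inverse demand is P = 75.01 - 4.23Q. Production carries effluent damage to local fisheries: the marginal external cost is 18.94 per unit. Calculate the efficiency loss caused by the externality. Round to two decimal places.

Market equilibrium (private): 53.79 + 3.05Q = 75.01 - 4.23Q → Q_m = 2.9148.
Social marginal cost = private MC + MEC = 72.73 + 3.05Q.
Set SMC = demand: 72.73 + 3.05Q = 75.01 - 4.23Q → Q* = 0.3132.
The welfare-loss triangle has base |Q_m − Q*| and height MEC(Q_m) (the vertical gap between SMC and demand is zero at Q* and MEC at Q_m).
DWL = ½ × 2.6016 × 18.9400 = 24.6372.

DWL = 24.64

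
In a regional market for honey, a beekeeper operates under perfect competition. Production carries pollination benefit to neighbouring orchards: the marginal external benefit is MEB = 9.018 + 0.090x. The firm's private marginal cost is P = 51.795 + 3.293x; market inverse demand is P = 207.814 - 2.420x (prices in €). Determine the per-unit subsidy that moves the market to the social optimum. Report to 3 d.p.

subsidy = €11.660 per unit

Social marginal cost = private MC − MEB = 42.777 + 3.203x.
Set SMC = demand: 42.777 + 3.203x = 207.814 - 2.420x → x* = 29.3503.
The Pigouvian subsidy equals MEB at x*: 9.018 + 0.090×29.3503 = 11.6595.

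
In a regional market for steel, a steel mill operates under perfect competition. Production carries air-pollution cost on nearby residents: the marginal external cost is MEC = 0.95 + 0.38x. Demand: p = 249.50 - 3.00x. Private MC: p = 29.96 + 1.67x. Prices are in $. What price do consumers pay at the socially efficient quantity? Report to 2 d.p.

P = $119.64

Social marginal cost = private MC + MEC = 30.91 + 2.05x.
Set SMC = demand: 30.91 + 2.05x = 249.50 - 3.00x → x* = 43.2851.
Consumer price on the demand curve at x*: 249.50 − 3.00×43.2851 = 119.6447.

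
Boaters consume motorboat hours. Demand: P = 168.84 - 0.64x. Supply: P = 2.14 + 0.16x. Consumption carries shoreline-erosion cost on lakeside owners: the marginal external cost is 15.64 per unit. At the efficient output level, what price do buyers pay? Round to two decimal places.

P = 47.99

Social marginal benefit = demand − MEC = 153.20 - 0.64x.
Set SMB = MC: 153.20 - 0.64x = 2.14 + 0.16x → x* = 188.8250.
Consumer price on the demand curve at x*: 168.84 − 0.64×188.8250 = 47.9920.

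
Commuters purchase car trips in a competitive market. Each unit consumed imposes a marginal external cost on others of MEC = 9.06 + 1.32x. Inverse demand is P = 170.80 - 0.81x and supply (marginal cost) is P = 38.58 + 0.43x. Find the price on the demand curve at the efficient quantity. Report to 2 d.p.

Social marginal benefit = demand − MEC = 161.74 - 2.13x.
Set SMB = MC: 161.74 - 2.13x = 38.58 + 0.43x → x* = 48.1094.
Consumer price on the demand curve at x*: 170.80 − 0.81×48.1094 = 131.8314.

P = 131.83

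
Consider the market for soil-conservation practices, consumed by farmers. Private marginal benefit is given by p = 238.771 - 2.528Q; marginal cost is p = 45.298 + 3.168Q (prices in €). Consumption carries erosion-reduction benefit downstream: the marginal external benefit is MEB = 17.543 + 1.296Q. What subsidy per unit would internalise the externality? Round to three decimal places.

Social marginal benefit = demand + MEB = 256.314 - 1.232Q.
Set SMB = MC: 256.314 - 1.232Q = 45.298 + 3.168Q → Q* = 47.9582.
The Pigouvian subsidy equals MEB at Q*: 17.543 + 1.296×47.9582 = 79.6968.

subsidy = €79.697 per unit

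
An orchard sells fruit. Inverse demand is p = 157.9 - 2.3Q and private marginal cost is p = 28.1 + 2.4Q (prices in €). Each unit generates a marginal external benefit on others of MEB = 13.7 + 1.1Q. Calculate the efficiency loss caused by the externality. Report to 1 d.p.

Market equilibrium (private): 28.1 + 2.4Q = 157.9 - 2.3Q → Q_m = 27.6170.
Social marginal cost = private MC − MEB = 14.4 + 1.3Q.
Set SMC = demand: 14.4 + 1.3Q = 157.9 - 2.3Q → Q* = 39.8611.
Height of the DWL triangle at Q_m is demand(Q_m) − SMC(Q_m) = MEB(Q_m) = 44.0787.
DWL = ½ × 12.2441 × 44.0787 = 269.8520.

DWL = €269.9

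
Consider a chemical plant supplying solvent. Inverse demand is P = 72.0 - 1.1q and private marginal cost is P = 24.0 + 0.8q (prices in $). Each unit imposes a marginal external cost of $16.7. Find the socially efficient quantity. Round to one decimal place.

q* = 16.5

Social marginal cost = private MC + MEC = 40.7 + 0.8q.
Set SMC = demand: 40.7 + 0.8q = 72.0 - 1.1q → q* = 16.4737.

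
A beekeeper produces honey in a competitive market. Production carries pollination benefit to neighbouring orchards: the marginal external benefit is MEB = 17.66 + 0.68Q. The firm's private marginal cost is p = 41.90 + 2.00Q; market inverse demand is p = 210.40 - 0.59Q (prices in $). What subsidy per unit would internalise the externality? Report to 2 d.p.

Social marginal cost = private MC − MEB = 24.24 + 1.32Q.
Set SMC = demand: 24.24 + 1.32Q = 210.40 - 0.59Q → Q* = 97.4660.
The Pigouvian subsidy equals MEB at Q*: 17.66 + 0.68×97.4660 = 83.9369.

subsidy = $83.94 per unit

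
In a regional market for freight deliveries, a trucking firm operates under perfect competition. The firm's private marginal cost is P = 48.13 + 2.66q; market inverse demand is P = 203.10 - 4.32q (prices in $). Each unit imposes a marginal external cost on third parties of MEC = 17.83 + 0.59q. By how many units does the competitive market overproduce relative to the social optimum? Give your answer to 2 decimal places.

Market equilibrium (private): 48.13 + 2.66q = 203.10 - 4.32q → q_m = 22.2020.
Social marginal cost = private MC + MEC = 65.96 + 3.25q.
Set SMC = demand: 65.96 + 3.25q = 203.10 - 4.32q → q* = 18.1162.
Gap = |22.2020 − 18.1162| = 4.0858.

4.09 units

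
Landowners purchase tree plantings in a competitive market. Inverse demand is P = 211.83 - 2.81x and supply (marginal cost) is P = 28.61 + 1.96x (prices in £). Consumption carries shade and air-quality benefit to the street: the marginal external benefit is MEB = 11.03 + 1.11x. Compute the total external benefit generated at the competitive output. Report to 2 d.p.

Market equilibrium (private): 28.61 + 1.96x = 211.83 - 2.81x → x_m = 38.4109.
Total external benefit = ∫₀^{x_m} (11.03 + 1.11x) dx = 11.03×38.4109 + ½×1.11×38.4109² = 1242.5177.

£1242.52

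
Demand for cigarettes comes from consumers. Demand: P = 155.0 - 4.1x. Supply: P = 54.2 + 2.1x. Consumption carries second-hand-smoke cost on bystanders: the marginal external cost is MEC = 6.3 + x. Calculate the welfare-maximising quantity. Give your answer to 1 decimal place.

x* = 13.1

Social marginal benefit = demand − MEC = 148.7 - 5.1x.
Set SMB = MC: 148.7 - 5.1x = 54.2 + 2.1x → x* = 13.1250.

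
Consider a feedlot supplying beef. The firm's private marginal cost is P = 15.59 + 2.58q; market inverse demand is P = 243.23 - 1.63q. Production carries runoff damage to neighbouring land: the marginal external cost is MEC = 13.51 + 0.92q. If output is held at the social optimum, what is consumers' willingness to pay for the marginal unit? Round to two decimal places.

Social marginal cost = private MC + MEC = 29.10 + 3.50q.
Set SMC = demand: 29.10 + 3.50q = 243.23 - 1.63q → q* = 41.7407.
Consumer price on the demand curve at q*: 243.23 − 1.63×41.7407 = 175.1927.

P = 175.19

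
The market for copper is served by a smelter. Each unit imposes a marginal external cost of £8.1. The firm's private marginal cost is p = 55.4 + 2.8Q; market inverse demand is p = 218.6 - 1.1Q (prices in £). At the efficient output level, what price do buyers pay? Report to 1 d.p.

P = £174.9

Social marginal cost = private MC + MEC = 63.5 + 2.8Q.
Set SMC = demand: 63.5 + 2.8Q = 218.6 - 1.1Q → Q* = 39.7692.
Consumer price on the demand curve at Q*: 218.6 − 1.1×39.7692 = 174.8539.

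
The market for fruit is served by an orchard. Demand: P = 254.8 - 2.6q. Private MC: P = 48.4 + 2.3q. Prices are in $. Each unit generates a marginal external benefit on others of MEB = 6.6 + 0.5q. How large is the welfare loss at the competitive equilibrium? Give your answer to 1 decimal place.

Market equilibrium (private): 48.4 + 2.3q = 254.8 - 2.6q → q_m = 42.1224.
Social marginal cost = private MC − MEB = 41.8 + 1.8q.
Set SMC = demand: 41.8 + 1.8q = 254.8 - 2.6q → q* = 48.4091.
Between q* and q_m the wedge demand − SMC runs linearly from 0 to MEB(q_m), so the loss is a triangle.
DWL = ½ × 6.2867 × 27.6612 = 86.9488.

DWL = $86.9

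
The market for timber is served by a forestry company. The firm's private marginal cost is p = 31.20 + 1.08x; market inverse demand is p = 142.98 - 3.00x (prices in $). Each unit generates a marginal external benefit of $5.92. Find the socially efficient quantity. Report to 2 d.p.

Social marginal cost = private MC − MEB = 25.28 + 1.08x.
Set SMC = demand: 25.28 + 1.08x = 142.98 - 3.00x → x* = 28.8480.

x* = 28.85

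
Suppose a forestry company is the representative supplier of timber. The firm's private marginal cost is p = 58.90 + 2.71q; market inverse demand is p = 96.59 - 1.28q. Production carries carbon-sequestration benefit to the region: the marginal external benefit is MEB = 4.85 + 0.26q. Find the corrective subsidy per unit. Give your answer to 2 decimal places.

Social marginal cost = private MC − MEB = 54.05 + 2.45q.
Set SMC = demand: 54.05 + 2.45q = 96.59 - 1.28q → q* = 11.4048.
The Pigouvian subsidy equals MEB at q*: 4.85 + 0.26×11.4048 = 7.8152.

subsidy = 7.82 per unit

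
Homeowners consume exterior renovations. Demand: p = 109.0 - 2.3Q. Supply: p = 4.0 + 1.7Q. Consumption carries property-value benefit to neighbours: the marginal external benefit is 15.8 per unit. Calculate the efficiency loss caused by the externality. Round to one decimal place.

DWL = 31.2

Market equilibrium (private): 4.0 + 1.7Q = 109.0 - 2.3Q → Q_m = 26.2500.
Social marginal benefit = demand + MEB = 124.8 - 2.3Q.
Set SMB = MC: 124.8 - 2.3Q = 4.0 + 1.7Q → Q* = 30.2000.
The welfare-loss triangle has base |Q_m − Q*| and height MEB(Q_m) (the vertical gap between SMB and MC is zero at Q* and MEB at Q_m).
DWL = ½ × 3.9500 × 15.8000 = 31.2050.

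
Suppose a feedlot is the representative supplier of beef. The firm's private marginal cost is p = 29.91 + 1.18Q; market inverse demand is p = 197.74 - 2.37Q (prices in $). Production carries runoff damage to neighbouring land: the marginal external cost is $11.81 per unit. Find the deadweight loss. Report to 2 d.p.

DWL = $19.64

Market equilibrium (private): 29.91 + 1.18Q = 197.74 - 2.37Q → Q_m = 47.2761.
Social marginal cost = private MC + MEC = 41.72 + 1.18Q.
Set SMC = demand: 41.72 + 1.18Q = 197.74 - 2.37Q → Q* = 43.9493.
Height of the DWL triangle at Q_m is SMC(Q_m) − demand(Q_m) = MEC(Q_m) = 11.8100.
DWL = ½ × 3.3268 × 11.8100 = 19.6448.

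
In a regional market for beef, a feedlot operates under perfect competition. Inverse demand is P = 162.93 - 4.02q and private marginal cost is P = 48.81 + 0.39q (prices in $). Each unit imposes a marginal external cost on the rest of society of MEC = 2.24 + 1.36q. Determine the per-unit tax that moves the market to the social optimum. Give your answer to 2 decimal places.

Social marginal cost = private MC + MEC = 51.05 + 1.75q.
Set SMC = demand: 51.05 + 1.75q = 162.93 - 4.02q → q* = 19.3899.
The Pigouvian tax equals MEC at q*: 2.24 + 1.36×19.3899 = 28.6103.

tax = $28.61 per unit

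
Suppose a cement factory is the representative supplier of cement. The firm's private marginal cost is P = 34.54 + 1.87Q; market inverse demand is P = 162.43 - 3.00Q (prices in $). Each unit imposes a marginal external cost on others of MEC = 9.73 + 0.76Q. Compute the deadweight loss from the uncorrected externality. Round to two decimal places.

Market equilibrium (private): 34.54 + 1.87Q = 162.43 - 3.00Q → Q_m = 26.2608.
Social marginal cost = private MC + MEC = 44.27 + 2.63Q.
Set SMC = demand: 44.27 + 2.63Q = 162.43 - 3.00Q → Q* = 20.9876.
The loss is the area between SMC and demand from Q* to Q_m; with linear curves that's a triangle of height MEC(Q_m).
DWL = ½ × 5.2732 × 29.6882 = 78.2759.

DWL = $78.28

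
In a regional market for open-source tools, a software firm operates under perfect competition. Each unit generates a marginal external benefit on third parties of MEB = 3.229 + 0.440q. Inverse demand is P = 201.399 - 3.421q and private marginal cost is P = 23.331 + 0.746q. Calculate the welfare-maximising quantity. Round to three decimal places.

Social marginal cost = private MC − MEB = 20.102 + 0.306q.
Set SMC = demand: 20.102 + 0.306q = 201.399 - 3.421q → q* = 48.6442.

q* = 48.644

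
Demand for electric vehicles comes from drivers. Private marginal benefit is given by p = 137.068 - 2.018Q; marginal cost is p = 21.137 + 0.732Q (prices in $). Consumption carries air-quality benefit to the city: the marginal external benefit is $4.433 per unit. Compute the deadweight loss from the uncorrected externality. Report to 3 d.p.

DWL = $3.573

Market equilibrium (private): 21.137 + 0.732Q = 137.068 - 2.018Q → Q_m = 42.1567.
Social marginal benefit = demand + MEB = 141.501 - 2.018Q.
Set SMB = MC: 141.501 - 2.018Q = 21.137 + 0.732Q → Q* = 43.7687.
The welfare-loss triangle has base |Q_m − Q*| and height MEB(Q_m) (the vertical gap between SMB and MC is zero at Q* and MEB at Q_m).
DWL = ½ × 1.6120 × 4.4330 = 3.5730.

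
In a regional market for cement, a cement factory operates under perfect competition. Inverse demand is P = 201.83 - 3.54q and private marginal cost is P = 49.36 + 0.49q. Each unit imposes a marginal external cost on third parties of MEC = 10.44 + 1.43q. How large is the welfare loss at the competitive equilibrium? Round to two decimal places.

Market equilibrium (private): 49.36 + 0.49q = 201.83 - 3.54q → q_m = 37.8337.
Social marginal cost = private MC + MEC = 59.80 + 1.92q.
Set SMC = demand: 59.80 + 1.92q = 201.83 - 3.54q → q* = 26.0128.
Height of the DWL triangle at q_m is SMC(q_m) − demand(q_m) = MEC(q_m) = 64.5423.
DWL = ½ × 11.8209 × 64.5423 = 381.4740.

DWL = 381.47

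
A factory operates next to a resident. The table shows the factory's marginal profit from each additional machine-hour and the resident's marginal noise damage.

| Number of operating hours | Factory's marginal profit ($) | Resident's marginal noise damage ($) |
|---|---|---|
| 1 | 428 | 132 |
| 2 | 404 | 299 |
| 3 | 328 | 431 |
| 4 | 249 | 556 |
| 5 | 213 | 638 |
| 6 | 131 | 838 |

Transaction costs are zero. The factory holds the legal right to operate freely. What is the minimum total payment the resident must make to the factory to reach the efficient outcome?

Left alone the factory would choose level 6 (marginal profit stays positive).
Efficient level: k* = 2 (marginal profit ≥ marginal noise damage through 2).
The resident must at least cover the factory's forgone profit from cutting 6→2: 328 + 249 + 213 + 131 = 921.

$921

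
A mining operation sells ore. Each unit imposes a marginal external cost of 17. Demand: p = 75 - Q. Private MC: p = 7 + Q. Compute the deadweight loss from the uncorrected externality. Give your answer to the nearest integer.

Market equilibrium (private): 7 + Q = 75 - Q → Q_m = 34.0000.
Social marginal cost = private MC + MEC = 24 + Q.
Set SMC = demand: 24 + Q = 75 - Q → Q* = 25.5000.
Between Q* and Q_m the wedge SMC − demand runs linearly from 0 to MEC(Q_m), so the loss is a triangle.
DWL = ½ × 8.5000 × 17.0000 = 72.2500.

DWL = 72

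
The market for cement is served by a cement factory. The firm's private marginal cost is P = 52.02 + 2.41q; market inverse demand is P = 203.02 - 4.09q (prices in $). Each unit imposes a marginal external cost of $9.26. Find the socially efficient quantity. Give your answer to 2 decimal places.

Social marginal cost = private MC + MEC = 61.28 + 2.41q.
Set SMC = demand: 61.28 + 2.41q = 203.02 - 4.09q → q* = 21.8062.

q* = 21.81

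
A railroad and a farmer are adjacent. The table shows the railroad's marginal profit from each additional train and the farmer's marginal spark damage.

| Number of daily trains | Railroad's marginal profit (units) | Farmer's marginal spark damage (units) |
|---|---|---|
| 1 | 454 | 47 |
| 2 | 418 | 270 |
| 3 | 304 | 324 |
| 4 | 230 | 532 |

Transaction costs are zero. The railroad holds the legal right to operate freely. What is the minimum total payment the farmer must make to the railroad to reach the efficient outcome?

534

Left alone the railroad would choose level 4 (marginal profit stays positive).
Efficient level: k* = 2 (marginal profit ≥ marginal spark damage through 2).
The farmer must at least cover the railroad's forgone profit from cutting 4→2: 304 + 230 = 534.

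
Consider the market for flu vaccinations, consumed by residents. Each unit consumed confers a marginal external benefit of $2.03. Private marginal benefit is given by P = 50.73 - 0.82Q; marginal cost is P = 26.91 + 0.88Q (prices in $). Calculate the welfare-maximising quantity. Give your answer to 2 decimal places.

Q* = 15.21

Social marginal benefit = demand + MEB = 52.76 - 0.82Q.
Set SMB = MC: 52.76 - 0.82Q = 26.91 + 0.88Q → Q* = 15.2059.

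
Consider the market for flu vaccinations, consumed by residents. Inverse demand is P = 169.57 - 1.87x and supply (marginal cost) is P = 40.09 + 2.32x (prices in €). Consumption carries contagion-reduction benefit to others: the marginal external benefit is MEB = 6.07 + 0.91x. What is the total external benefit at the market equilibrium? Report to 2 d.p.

Market equilibrium (private): 40.09 + 2.32x = 169.57 - 1.87x → x_m = 30.9021.
Total external benefit = ∫₀^{x_m} (6.07 + 0.91x) dx = 6.07×30.9021 + ½×0.91×30.9021² = 622.0733.

€622.07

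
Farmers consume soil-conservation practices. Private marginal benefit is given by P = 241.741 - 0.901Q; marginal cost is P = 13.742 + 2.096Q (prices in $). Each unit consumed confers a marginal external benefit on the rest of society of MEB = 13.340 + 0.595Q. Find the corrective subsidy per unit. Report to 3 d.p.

Social marginal benefit = demand + MEB = 255.081 - 0.306Q.
Set SMB = MC: 255.081 - 0.306Q = 13.742 + 2.096Q → Q* = 100.4742.
The Pigouvian subsidy equals MEB at Q*: 13.340 + 0.595×100.4742 = 73.1221.

subsidy = $73.122 per unit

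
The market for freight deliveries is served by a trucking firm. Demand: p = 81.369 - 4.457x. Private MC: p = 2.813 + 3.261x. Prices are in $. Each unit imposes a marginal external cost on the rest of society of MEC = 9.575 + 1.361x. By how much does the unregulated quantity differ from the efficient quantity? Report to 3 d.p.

2.580 units

Market equilibrium (private): 2.813 + 3.261x = 81.369 - 4.457x → x_m = 10.1783.
Social marginal cost = private MC + MEC = 12.388 + 4.622x.
Set SMC = demand: 12.388 + 4.622x = 81.369 - 4.457x → x* = 7.5979.
Gap = |10.1783 − 7.5979| = 2.5804.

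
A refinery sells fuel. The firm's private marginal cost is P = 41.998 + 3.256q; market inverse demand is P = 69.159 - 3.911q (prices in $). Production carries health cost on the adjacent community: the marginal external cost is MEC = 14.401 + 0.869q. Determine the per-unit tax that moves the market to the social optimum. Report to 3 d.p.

tax = $15.781 per unit

Social marginal cost = private MC + MEC = 56.399 + 4.125q.
Set SMC = demand: 56.399 + 4.125q = 69.159 - 3.911q → q* = 1.5879.
The Pigouvian tax equals MEC at q*: 14.401 + 0.869×1.5879 = 15.7809.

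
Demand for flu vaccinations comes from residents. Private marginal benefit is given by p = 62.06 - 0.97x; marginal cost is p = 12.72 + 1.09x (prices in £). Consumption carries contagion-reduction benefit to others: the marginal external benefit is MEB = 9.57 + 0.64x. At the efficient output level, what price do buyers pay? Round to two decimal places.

P = £21.82

Social marginal benefit = demand + MEB = 71.63 - 0.33x.
Set SMB = MC: 71.63 - 0.33x = 12.72 + 1.09x → x* = 41.4859.
Consumer price on the demand curve at x*: 62.06 − 0.97×41.4859 = 21.8187.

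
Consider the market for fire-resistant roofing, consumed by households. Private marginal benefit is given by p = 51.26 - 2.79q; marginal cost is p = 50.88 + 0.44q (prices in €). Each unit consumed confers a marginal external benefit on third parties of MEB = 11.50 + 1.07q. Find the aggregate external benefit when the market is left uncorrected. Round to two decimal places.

Market equilibrium (private): 50.88 + 0.44q = 51.26 - 2.79q → q_m = 0.1176.
Total external benefit = ∫₀^{q_m} (11.50 + 1.07q) dq = 11.50×0.1176 + ½×1.07×0.1176² = 1.3598.

€1.36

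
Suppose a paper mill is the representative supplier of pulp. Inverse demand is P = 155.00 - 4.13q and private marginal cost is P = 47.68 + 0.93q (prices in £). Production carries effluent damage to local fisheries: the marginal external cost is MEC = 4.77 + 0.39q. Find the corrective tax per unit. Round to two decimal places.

Social marginal cost = private MC + MEC = 52.45 + 1.32q.
Set SMC = demand: 52.45 + 1.32q = 155.00 - 4.13q → q* = 18.8165.
The Pigouvian tax equals MEC at q*: 4.77 + 0.39×18.8165 = 12.1084.

tax = £12.11 per unit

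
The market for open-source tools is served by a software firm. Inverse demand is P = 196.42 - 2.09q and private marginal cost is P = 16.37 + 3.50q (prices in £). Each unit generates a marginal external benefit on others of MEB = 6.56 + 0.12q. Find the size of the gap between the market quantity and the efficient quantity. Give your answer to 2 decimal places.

1.91 units

Market equilibrium (private): 16.37 + 3.50q = 196.42 - 2.09q → q_m = 32.2093.
Social marginal cost = private MC − MEB = 9.81 + 3.38q.
Set SMC = demand: 9.81 + 3.38q = 196.42 - 2.09q → q* = 34.1152.
Gap = |32.2093 − 34.1152| = 1.9059.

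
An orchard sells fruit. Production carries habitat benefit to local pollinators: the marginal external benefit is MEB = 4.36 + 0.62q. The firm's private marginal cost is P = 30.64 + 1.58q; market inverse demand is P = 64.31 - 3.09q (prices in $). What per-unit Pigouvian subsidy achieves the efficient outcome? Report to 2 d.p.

subsidy = $10.18 per unit

Social marginal cost = private MC − MEB = 26.28 + 0.96q.
Set SMC = demand: 26.28 + 0.96q = 64.31 - 3.09q → q* = 9.3901.
The Pigouvian subsidy equals MEB at q*: 4.36 + 0.62×9.3901 = 10.1819.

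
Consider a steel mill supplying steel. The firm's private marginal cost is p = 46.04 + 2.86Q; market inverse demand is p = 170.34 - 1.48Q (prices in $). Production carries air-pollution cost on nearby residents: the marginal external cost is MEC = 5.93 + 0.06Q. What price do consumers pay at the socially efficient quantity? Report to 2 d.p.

Social marginal cost = private MC + MEC = 51.97 + 2.92Q.
Set SMC = demand: 51.97 + 2.92Q = 170.34 - 1.48Q → Q* = 26.9023.
Consumer price on the demand curve at Q*: 170.34 − 1.48×26.9023 = 130.5246.

P = $130.52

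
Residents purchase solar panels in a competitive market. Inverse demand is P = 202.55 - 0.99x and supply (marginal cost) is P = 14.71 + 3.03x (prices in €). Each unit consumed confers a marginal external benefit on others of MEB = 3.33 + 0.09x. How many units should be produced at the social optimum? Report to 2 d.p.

x* = 48.64

Social marginal benefit = demand + MEB = 205.88 - 0.90x.
Set SMB = MC: 205.88 - 0.90x = 14.71 + 3.03x → x* = 48.6438.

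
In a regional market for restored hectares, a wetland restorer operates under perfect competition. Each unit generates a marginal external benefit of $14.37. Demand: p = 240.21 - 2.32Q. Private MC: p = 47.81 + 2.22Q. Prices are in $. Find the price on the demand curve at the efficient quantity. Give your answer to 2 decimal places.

Social marginal cost = private MC − MEB = 33.44 + 2.22Q.
Set SMC = demand: 33.44 + 2.22Q = 240.21 - 2.32Q → Q* = 45.5441.
Consumer price on the demand curve at Q*: 240.21 − 2.32×45.5441 = 134.5477.

P = $134.55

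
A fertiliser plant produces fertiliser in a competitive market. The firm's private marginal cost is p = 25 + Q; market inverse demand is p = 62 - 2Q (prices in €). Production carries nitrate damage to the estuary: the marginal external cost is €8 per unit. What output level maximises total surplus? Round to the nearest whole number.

Q* = 10

Social marginal cost = private MC + MEC = 33 + Q.
Set SMC = demand: 33 + Q = 62 - 2Q → Q* = 9.6667.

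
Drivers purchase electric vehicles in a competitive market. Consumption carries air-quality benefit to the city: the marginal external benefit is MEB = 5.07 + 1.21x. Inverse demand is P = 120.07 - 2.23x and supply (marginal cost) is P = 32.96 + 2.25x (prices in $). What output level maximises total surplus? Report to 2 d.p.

x* = 28.19

Social marginal benefit = demand + MEB = 125.14 - 1.02x.
Set SMB = MC: 125.14 - 1.02x = 32.96 + 2.25x → x* = 28.1896.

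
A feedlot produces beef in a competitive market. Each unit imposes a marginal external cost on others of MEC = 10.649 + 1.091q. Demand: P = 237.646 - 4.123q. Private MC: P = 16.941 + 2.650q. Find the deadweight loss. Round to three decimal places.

Market equilibrium (private): 16.941 + 2.650q = 237.646 - 4.123q → q_m = 32.5860.
Social marginal cost = private MC + MEC = 27.590 + 3.741q.
Set SMC = demand: 27.590 + 3.741q = 237.646 - 4.123q → q* = 26.7111.
The welfare-loss triangle has base |q_m − q*| and height MEC(q_m) (the vertical gap between SMC and demand is zero at q* and MEC at q_m).
DWL = ½ × 5.8749 × 46.2003 = 135.7111.

DWL = 135.711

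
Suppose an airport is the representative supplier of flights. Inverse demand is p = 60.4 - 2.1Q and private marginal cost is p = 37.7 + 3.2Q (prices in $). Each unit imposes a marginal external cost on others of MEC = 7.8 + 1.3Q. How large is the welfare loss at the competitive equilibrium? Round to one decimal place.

DWL = $13.5

Market equilibrium (private): 37.7 + 3.2Q = 60.4 - 2.1Q → Q_m = 4.2830.
Social marginal cost = private MC + MEC = 45.5 + 4.5Q.
Set SMC = demand: 45.5 + 4.5Q = 60.4 - 2.1Q → Q* = 2.2576.
Between Q* and Q_m the wedge SMC − demand runs linearly from 0 to MEC(Q_m), so the loss is a triangle.
DWL = ½ × 2.0254 × 13.3679 = 13.5377.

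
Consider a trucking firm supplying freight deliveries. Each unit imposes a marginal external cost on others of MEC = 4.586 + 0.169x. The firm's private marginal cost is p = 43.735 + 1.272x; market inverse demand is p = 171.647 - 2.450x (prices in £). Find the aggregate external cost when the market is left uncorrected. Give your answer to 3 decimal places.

Market equilibrium (private): 43.735 + 1.272x = 171.647 - 2.450x → x_m = 34.3665.
Total external cost = ∫₀^{x_m} (4.586 + 0.169x) dx = 4.586×34.3665 + ½×0.169×34.3665² = 257.4040.

£257.404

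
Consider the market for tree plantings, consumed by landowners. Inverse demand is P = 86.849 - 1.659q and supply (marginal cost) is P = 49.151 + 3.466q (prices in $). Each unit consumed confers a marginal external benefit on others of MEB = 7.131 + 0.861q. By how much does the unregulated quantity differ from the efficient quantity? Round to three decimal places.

Market equilibrium (private): 49.151 + 3.466q = 86.849 - 1.659q → q_m = 7.3557.
Social marginal benefit = demand + MEB = 93.980 - 0.798q.
Set SMB = MC: 93.980 - 0.798q = 49.151 + 3.466q → q* = 10.5134.
Gap = |7.3557 − 10.5134| = 3.1577.

3.158 units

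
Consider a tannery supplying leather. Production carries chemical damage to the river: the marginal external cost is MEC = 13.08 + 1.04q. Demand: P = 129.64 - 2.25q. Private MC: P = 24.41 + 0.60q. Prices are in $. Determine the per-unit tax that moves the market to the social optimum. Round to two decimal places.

Social marginal cost = private MC + MEC = 37.49 + 1.64q.
Set SMC = demand: 37.49 + 1.64q = 129.64 - 2.25q → q* = 23.6889.
The Pigouvian tax equals MEC at q*: 13.08 + 1.04×23.6889 = 37.7165.

tax = $37.72 per unit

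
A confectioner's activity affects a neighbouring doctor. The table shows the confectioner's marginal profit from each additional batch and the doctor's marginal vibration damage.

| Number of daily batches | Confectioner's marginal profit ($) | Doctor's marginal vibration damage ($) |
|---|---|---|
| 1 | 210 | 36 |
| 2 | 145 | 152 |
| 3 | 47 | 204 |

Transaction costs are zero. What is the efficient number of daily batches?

1

Bargaining reaches the level where marginal profit last exceeds marginal vibration damage.
That holds through level 1 (210 ≥ 36) but not at 2 (145 < 152).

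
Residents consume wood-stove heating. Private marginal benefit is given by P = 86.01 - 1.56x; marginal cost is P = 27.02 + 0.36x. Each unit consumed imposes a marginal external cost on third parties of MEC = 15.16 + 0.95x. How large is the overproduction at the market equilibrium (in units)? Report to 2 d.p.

15.45 units

Market equilibrium (private): 27.02 + 0.36x = 86.01 - 1.56x → x_m = 30.7240.
Social marginal benefit = demand − MEC = 70.85 - 2.51x.
Set SMB = MC: 70.85 - 2.51x = 27.02 + 0.36x → x* = 15.2718.
Gap = |30.7240 − 15.2718| = 15.4522.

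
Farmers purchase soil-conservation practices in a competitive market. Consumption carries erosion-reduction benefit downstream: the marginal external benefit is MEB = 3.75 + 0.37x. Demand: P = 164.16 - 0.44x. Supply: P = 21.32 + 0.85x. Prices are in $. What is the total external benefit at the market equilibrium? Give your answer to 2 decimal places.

Market equilibrium (private): 21.32 + 0.85x = 164.16 - 0.44x → x_m = 110.7287.
Total external benefit = ∫₀^{x_m} (3.75 + 0.37x) dx = 3.75×110.7287 + ½×0.37×110.7287² = 2683.4890.

$2683.49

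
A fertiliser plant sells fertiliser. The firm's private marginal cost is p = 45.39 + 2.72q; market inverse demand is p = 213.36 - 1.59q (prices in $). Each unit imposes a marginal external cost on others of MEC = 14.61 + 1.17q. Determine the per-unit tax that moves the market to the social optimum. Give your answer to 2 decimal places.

Social marginal cost = private MC + MEC = 60.00 + 3.89q.
Set SMC = demand: 60.00 + 3.89q = 213.36 - 1.59q → q* = 27.9854.
The Pigouvian tax equals MEC at q*: 14.61 + 1.17×27.9854 = 47.3529.

tax = $47.35 per unit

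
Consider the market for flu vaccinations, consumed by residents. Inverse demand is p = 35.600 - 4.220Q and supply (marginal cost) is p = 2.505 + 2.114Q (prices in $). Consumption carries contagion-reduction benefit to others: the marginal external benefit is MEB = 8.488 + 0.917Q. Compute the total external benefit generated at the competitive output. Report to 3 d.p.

Market equilibrium (private): 2.505 + 2.114Q = 35.600 - 4.220Q → Q_m = 5.2250.
Total external benefit = ∫₀^{Q_m} (8.488 + 0.917Q) dQ = 8.488×5.2250 + ½×0.917×5.2250² = 56.8671.

$56.867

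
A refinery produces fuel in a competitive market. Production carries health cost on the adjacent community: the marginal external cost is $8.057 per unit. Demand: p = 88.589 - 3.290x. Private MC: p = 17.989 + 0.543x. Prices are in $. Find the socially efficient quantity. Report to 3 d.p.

x* = 16.317

Social marginal cost = private MC + MEC = 26.046 + 0.543x.
Set SMC = demand: 26.046 + 0.543x = 88.589 - 3.290x → x* = 16.3170.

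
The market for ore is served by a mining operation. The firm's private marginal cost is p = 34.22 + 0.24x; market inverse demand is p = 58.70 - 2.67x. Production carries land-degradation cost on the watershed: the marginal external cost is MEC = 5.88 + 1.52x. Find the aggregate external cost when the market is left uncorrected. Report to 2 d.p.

Market equilibrium (private): 34.22 + 0.24x = 58.70 - 2.67x → x_m = 8.4124.
Total external cost = ∫₀^{x_m} (5.88 + 1.52x) dx = 5.88×8.4124 + ½×1.52×8.4124² = 103.2490.

103.25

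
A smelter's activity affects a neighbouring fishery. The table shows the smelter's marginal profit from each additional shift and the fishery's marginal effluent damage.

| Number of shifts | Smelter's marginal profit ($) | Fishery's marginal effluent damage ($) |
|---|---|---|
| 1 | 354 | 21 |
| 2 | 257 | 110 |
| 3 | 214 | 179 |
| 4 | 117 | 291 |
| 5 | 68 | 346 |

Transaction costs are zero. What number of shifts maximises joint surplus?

Bargaining reaches the level where marginal profit last exceeds marginal effluent damage.
That holds through level 3 (214 ≥ 179) but not at 4 (117 < 291).

3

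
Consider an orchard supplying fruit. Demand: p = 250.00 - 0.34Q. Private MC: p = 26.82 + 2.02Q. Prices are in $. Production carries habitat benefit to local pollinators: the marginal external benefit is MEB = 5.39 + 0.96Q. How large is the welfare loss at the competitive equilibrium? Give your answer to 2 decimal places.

Market equilibrium (private): 26.82 + 2.02Q = 250.00 - 0.34Q → Q_m = 94.5678.
Social marginal cost = private MC − MEB = 21.43 + 1.06Q.
Set SMC = demand: 21.43 + 1.06Q = 250.00 - 0.34Q → Q* = 163.2643.
The loss is the area between SMC and demand from Q* to Q_m; with linear curves that's a triangle of height MEB(Q_m).
DWL = ½ × 68.6965 × 96.1751 = 3303.4464.

DWL = $3303.45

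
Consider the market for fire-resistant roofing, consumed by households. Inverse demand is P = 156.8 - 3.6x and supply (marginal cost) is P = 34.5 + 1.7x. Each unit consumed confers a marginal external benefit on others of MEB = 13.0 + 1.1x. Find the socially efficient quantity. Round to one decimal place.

x* = 32.2

Social marginal benefit = demand + MEB = 169.8 - 2.5x.
Set SMB = MC: 169.8 - 2.5x = 34.5 + 1.7x → x* = 32.2143.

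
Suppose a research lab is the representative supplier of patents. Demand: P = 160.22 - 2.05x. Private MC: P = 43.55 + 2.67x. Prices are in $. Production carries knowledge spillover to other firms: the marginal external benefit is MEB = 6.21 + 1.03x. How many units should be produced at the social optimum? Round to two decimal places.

Social marginal cost = private MC − MEB = 37.34 + 1.64x.
Set SMC = demand: 37.34 + 1.64x = 160.22 - 2.05x → x* = 33.3008.

x* = 33.30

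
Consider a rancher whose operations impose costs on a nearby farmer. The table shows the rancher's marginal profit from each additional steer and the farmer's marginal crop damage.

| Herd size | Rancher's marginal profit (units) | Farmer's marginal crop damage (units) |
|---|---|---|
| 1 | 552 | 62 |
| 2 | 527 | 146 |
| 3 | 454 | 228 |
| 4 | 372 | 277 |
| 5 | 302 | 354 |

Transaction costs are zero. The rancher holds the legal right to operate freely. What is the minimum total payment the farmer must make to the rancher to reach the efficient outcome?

Left alone the rancher would choose level 5 (marginal profit stays positive).
Efficient level: k* = 4 (marginal profit ≥ marginal crop damage through 4).
The farmer must at least cover the rancher's forgone profit from cutting 5→4: 302 = 302.

302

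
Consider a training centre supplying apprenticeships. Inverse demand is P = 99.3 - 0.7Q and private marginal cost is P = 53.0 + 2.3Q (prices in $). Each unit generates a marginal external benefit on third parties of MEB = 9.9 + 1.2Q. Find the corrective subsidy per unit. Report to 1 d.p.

Social marginal cost = private MC − MEB = 43.1 + 1.1Q.
Set SMC = demand: 43.1 + 1.1Q = 99.3 - 0.7Q → Q* = 31.2222.
The Pigouvian subsidy equals MEB at Q*: 9.9 + 1.2×31.2222 = 47.3666.

subsidy = $47.4 per unit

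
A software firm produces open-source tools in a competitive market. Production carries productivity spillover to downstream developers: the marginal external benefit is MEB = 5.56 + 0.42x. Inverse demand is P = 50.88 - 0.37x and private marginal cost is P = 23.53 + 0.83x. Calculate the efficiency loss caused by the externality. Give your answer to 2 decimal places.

DWL = 146.79

Market equilibrium (private): 23.53 + 0.83x = 50.88 - 0.37x → x_m = 22.7917.
Social marginal cost = private MC − MEB = 17.97 + 0.41x.
Set SMC = demand: 17.97 + 0.41x = 50.88 - 0.37x → x* = 42.1923.
The welfare-loss triangle has base |x_m − x*| and height MEB(x_m) (the vertical gap between SMC and demand is zero at x* and MEB at x_m).
DWL = ½ × 19.4006 × 15.1325 = 146.7898.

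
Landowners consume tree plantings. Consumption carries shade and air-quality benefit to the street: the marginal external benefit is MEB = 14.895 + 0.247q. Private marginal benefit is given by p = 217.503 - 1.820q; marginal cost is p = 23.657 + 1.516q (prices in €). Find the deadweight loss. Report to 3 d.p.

DWL = €138.462

Market equilibrium (private): 23.657 + 1.516q = 217.503 - 1.820q → q_m = 58.1073.
Social marginal benefit = demand + MEB = 232.398 - 1.573q.
Set SMB = MC: 232.398 - 1.573q = 23.657 + 1.516q → q* = 67.5756.
Between q* and q_m the wedge SMB − MC runs linearly from 0 to MEB(q_m), so the loss is a triangle.
DWL = ½ × 9.4683 × 29.2475 = 138.4621.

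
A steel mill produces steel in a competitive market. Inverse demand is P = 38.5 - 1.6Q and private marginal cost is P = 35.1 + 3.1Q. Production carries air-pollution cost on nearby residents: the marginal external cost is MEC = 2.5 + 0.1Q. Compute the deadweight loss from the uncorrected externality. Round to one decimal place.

DWL = 0.7

Market equilibrium (private): 35.1 + 3.1Q = 38.5 - 1.6Q → Q_m = 0.7234.
Social marginal cost = private MC + MEC = 37.6 + 3.2Q.
Set SMC = demand: 37.6 + 3.2Q = 38.5 - 1.6Q → Q* = 0.1875.
The welfare-loss triangle has base |Q_m − Q*| and height MEC(Q_m) (the vertical gap between SMC and demand is zero at Q* and MEC at Q_m).
DWL = ½ × 0.5359 × 2.5723 = 0.6892.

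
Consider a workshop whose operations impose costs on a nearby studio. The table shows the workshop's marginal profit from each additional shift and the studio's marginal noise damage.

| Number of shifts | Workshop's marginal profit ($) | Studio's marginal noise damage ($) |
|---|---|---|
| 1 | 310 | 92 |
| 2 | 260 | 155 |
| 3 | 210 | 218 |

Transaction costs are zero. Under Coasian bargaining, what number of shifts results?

Bargaining reaches the level where marginal profit last exceeds marginal noise damage.
That holds through level 2 (260 ≥ 155) but not at 3 (210 < 218).

2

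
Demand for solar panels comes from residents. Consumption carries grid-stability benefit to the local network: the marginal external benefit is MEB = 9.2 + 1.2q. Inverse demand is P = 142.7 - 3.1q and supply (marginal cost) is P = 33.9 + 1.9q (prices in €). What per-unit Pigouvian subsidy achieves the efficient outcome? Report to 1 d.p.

subsidy = €46.5 per unit

Social marginal benefit = demand + MEB = 151.9 - 1.9q.
Set SMB = MC: 151.9 - 1.9q = 33.9 + 1.9q → q* = 31.0526.
The Pigouvian subsidy equals MEB at q*: 9.2 + 1.2×31.0526 = 46.4631.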